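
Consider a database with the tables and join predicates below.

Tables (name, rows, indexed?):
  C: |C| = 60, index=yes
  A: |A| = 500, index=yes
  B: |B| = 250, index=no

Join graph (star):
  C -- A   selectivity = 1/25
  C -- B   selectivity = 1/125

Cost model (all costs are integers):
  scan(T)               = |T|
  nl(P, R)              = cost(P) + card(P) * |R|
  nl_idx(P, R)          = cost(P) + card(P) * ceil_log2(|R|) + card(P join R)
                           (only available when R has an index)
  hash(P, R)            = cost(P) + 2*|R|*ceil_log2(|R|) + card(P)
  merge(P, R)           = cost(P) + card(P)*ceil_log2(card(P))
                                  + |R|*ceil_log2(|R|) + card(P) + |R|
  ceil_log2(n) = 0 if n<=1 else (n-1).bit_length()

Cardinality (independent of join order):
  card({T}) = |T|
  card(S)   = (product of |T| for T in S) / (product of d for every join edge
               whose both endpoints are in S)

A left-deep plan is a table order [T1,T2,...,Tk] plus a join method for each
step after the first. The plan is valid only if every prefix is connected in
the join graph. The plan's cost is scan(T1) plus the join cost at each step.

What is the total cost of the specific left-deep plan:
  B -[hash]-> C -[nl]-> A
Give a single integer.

step 1: scan B: cost=250, card=250
step 2: join C via hash
    card(P join C) = 250*60/(125) = 120
    cost = 250 + 2*60*6 + 250 = 1220
step 3: join A via nl
    card(P join A) = 120*500/(25) = 2400
    cost = 1220 + 120*500 = 61220

61220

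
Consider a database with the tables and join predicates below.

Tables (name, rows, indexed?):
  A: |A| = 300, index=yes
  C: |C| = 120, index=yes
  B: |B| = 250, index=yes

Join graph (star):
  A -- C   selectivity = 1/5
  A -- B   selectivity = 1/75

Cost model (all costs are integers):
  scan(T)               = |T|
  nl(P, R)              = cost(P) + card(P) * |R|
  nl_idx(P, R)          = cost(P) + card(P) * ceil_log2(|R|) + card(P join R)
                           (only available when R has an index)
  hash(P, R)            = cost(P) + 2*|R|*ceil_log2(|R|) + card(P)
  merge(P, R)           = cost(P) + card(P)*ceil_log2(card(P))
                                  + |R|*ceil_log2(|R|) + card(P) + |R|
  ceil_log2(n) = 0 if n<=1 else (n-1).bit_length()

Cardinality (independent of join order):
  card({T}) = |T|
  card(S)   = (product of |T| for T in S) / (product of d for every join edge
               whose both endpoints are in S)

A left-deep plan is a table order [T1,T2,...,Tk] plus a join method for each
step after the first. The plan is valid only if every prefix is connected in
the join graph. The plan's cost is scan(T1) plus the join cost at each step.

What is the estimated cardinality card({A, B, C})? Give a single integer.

24000

Tables in S: A(300), B(250), C(120)
Edges inside S: A-C(d=5), A-B(d=75)
numerator = 300 * 250 * 120 = 9000000
denominator = 5 * 75 = 375
card(S) = 9000000 / 375 = 24000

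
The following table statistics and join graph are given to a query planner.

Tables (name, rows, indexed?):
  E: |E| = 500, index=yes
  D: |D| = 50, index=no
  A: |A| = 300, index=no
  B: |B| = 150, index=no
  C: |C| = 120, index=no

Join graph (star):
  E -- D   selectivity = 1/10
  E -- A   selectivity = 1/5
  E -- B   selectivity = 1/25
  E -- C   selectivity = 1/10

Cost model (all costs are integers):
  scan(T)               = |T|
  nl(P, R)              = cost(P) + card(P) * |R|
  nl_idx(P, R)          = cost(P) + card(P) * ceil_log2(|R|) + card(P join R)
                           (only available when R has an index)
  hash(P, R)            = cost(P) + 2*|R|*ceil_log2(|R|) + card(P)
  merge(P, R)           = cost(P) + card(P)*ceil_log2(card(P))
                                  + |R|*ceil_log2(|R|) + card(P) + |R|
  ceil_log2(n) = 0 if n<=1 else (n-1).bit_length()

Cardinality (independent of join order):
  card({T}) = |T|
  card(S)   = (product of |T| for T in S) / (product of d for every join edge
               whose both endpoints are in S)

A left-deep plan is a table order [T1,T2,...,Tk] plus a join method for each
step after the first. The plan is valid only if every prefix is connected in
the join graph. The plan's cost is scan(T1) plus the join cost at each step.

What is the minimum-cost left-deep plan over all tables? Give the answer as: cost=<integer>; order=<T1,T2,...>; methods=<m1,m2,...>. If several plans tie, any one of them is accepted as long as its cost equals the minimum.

Selinger DP (subsets sized 1..n):
  {E}: scan cost=500, card=500
  {D}: scan cost=50, card=50
  {A}: scan cost=300, card=300
  {B}: scan cost=150, card=150
  {C}: scan cost=120, card=120
  {DE}: card=2500; try (D,hash)→1600, (E,nl_idx)→3000, (E,merge)→5400, (D,merge)→5850, (E,hash)→9100, (E,nl)→25050 …(+1); best=1600 via (D,hash)
  {AE}: card=30000; try (A,hash)→6400, (E,merge)→8300, (A,merge)→8500, (E,hash)→9600, (E,nl_idx)→33000, (E,nl)→150300 …(+1); best=6400 via (A,hash)
  {BE}: card=3000; try (B,hash)→3400, (E,nl_idx)→4500, (E,merge)→6500, (B,merge)→6850, (E,hash)→9300, (E,nl)→75150 …(+1); best=3400 via (B,hash)
  {CE}: card=6000; try (C,hash)→2680, (E,merge)→6080, (C,merge)→6460, (E,nl_idx)→7200, (E,hash)→9240, (E,nl)→60120 …(+1); best=2680 via (C,hash)
  {ADE}: card=150000; try (A,hash)→9500, (D,hash)→37000, (A,merge)→37100, (D,merge)→486750, (A,nl)→751600, (D,nl)→1506400; best=9500 via (A,hash)
  {BDE}: card=15000; try (B,hash)→6500, (D,hash)→7000, (B,merge)→35450, (D,merge)→42750, (D,nl)→153400, (B,nl)→376600; best=6500 via (B,hash)
  {CDE}: card=30000; try (C,hash)→5780, (D,hash)→9280, (C,merge)→35060, (D,merge)→87030, (C,nl)→301600, (D,nl)→302680; best=5780 via (C,hash)
  {ABE}: card=180000; try (A,hash)→11800, (B,hash)→38800, (A,merge)→45400, (B,merge)→487750, (A,nl)→903400, (B,nl)→4506400; best=11800 via (A,hash)
  {ACE}: card=360000; try (A,hash)→14080, (C,hash)→38080, (A,merge)→89680, (C,merge)→487360, (A,nl)→1802680, (C,nl)→3606400; best=14080 via (A,hash)
  {BCE}: card=36000; try (C,hash)→8080, (B,hash)→11080, (C,merge)→43360, (B,merge)→88030, (C,nl)→363400, (B,nl)→902680; best=8080 via (C,hash)
  {ABDE}: card=900000; try (A,hash)→26900, (B,hash)→161900, (D,hash)→192400, (A,merge)→234500, (B,merge)→2860850, (D,merge)→3432150 …(+3); best=26900 via (A,hash)
  {ACDE}: card=1800000; try (A,hash)→41180, (C,hash)→161180, (D,hash)→374680, (A,merge)→488780, (C,merge)→2860460, (D,merge)→7214430 …(+3); best=41180 via (A,hash)
  {BCDE}: card=180000; try (C,hash)→23180, (B,hash)→38180, (D,hash)→44680, (C,merge)→232460, (B,merge)→487130, (D,merge)→620430 …(+3); best=23180 via (C,hash)
  {ABCE}: card=2160000; try (A,hash)→49480, (C,hash)→193480, (B,hash)→376480, (A,merge)→623080, (C,merge)→3432760, (B,merge)→7215430 …(+3); best=49480 via (A,hash)
  {ABCDE}: card=10800000; try (A,hash)→208580, (C,hash)→928580, (B,hash)→1843580, (D,hash)→2210080, (A,merge)→3446180, (C,merge)→18927860 …(+6); best=208580 via (A,hash)

cost=208580; order=E,D,B,C,A; methods=hash,hash,hash,hash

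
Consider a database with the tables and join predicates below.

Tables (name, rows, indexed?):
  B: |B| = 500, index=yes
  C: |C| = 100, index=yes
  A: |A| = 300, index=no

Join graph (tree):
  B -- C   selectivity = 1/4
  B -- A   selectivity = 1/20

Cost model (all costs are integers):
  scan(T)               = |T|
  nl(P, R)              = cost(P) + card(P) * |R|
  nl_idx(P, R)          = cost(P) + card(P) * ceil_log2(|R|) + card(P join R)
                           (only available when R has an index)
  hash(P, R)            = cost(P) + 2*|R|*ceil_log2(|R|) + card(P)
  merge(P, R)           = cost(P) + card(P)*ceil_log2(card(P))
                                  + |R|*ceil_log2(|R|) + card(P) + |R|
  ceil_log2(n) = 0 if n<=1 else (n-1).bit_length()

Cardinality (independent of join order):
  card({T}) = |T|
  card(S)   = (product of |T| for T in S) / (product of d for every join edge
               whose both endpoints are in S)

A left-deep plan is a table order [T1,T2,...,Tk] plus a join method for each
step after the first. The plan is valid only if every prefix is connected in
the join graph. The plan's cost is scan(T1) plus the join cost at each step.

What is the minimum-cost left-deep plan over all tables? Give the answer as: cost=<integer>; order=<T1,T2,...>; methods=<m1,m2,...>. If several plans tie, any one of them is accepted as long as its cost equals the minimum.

Selinger DP (subsets sized 1..n):
  {B}: scan cost=500, card=500
  {C}: scan cost=100, card=100
  {A}: scan cost=300, card=300
  {BC}: card=12500; try (C,hash)→2400, (B,merge)→5900, (C,merge)→6300, (B,hash)→9200, (B,nl_idx)→13500, (C,nl_idx)→16500 …(+2); best=2400 via (C,hash)
  {AB}: card=7500; try (A,hash)→6400, (B,merge)→8300, (A,merge)→8500, (B,hash)→9600, (B,nl_idx)→10500, (B,nl)→150300 …(+1); best=6400 via (A,hash)
  {ABC}: card=187500; try (C,hash)→15300, (A,hash)→20300, (C,merge)→112200, (A,merge)→192900, (C,nl_idx)→246400, (C,nl)→756400 …(+1); best=15300 via (C,hash)

cost=15300; order=B,A,C; methods=hash,hash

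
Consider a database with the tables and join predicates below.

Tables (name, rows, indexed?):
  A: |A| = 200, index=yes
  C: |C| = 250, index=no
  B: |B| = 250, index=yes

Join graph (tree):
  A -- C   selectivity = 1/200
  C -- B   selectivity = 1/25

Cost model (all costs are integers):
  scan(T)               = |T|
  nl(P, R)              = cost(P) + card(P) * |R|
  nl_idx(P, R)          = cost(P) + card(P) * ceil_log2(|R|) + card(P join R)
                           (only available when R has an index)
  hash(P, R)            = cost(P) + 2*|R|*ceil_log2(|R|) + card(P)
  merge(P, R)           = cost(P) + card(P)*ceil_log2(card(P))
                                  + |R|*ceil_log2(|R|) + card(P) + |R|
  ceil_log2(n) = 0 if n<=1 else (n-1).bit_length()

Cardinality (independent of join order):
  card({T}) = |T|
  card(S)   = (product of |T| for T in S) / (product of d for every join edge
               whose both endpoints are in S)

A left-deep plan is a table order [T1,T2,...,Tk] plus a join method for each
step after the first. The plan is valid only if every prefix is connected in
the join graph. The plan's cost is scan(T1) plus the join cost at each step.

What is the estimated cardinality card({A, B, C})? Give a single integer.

Tables in S: A(200), B(250), C(250)
Edges inside S: A-C(d=200), C-B(d=25)
numerator = 200 * 250 * 250 = 12500000
denominator = 200 * 25 = 5000
card(S) = 12500000 / 5000 = 2500

2500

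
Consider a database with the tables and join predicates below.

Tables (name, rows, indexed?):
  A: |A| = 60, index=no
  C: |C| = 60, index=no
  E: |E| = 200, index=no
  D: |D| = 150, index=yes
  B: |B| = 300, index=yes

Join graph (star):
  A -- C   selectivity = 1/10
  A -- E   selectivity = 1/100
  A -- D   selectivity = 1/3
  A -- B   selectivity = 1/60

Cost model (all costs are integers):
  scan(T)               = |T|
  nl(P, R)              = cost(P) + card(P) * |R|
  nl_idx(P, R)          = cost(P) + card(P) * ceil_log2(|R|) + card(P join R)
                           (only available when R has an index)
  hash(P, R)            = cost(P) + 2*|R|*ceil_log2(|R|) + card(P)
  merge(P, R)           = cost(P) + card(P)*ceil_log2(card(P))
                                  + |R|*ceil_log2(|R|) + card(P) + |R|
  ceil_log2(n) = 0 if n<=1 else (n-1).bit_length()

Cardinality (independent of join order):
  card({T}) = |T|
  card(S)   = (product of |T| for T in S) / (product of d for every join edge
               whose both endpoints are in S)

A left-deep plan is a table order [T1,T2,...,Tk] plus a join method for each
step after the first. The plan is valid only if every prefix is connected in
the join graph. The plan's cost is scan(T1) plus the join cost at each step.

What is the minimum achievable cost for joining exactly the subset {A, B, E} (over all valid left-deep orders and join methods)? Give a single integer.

2800

Selinger DP over subsets of {A,B,E}:
  {A}: scan cost=60, card=60
  {E}: scan cost=200, card=200
  {B}: scan cost=300, card=300
  {AE}: card=120; try (A,hash)→1120, (E,merge)→2280, (A,merge)→2420, (E,hash)→3320, (E,nl)→12060, (A,nl)→12200; best=1120 via (A,hash)
  {AB}: card=300; try (B,nl_idx)→900, (A,hash)→1320, (B,merge)→3480, (A,merge)→3720, (B,hash)→5520, (B,nl)→18060 …(+1); best=900 via (B,nl_idx)
  {ABE}: card=600; try (B,nl_idx)→2800, (E,hash)→4400, (B,merge)→5080, (E,merge)→5700, (B,hash)→6640, (B,nl)→37120 …(+1); best=2800 via (B,nl_idx)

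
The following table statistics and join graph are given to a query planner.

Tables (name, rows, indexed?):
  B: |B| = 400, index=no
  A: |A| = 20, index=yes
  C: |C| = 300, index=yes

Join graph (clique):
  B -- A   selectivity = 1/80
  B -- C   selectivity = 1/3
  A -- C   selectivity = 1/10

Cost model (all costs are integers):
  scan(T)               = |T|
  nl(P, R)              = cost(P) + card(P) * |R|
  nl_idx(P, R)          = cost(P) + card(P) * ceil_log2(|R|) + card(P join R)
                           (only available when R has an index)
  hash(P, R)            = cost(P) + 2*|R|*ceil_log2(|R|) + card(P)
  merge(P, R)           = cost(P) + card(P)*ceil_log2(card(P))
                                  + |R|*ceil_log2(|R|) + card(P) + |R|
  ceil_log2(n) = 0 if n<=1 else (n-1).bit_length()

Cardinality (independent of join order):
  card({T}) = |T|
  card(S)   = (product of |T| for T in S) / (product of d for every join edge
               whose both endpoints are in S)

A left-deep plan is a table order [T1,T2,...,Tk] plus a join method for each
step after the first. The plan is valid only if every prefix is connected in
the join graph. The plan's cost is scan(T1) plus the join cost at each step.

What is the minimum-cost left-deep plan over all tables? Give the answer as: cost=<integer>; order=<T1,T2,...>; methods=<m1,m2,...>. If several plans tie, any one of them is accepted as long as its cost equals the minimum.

Selinger DP (subsets sized 1..n):
  {B}: scan cost=400, card=400
  {A}: scan cost=20, card=20
  {C}: scan cost=300, card=300
  {AB}: card=100; try (A,hash)→1000, (A,nl_idx)→2500, (B,merge)→4140, (A,merge)→4520, (B,hash)→7240, (B,nl)→8020 …(+1); best=1000 via (A,hash)
  {BC}: card=40000; try (C,hash)→6200, (B,merge)→7300, (C,merge)→7400, (B,hash)→7800, (C,nl_idx)→44000, (B,nl)→120300 …(+1); best=6200 via (C,hash)
  {AC}: card=600; try (C,nl_idx)→800, (A,hash)→800, (A,nl_idx)→2400, (C,merge)→3140, (A,merge)→3420, (C,hash)→5440 …(+2); best=800 via (C,nl_idx)
  {ABC}: card=1000; try (C,nl_idx)→2900, (C,merge)→4800, (C,hash)→6500, (B,hash)→8600, (B,merge)→11400, (C,nl)→31000 …(+5); best=2900 via (C,nl_idx)

cost=2900; order=B,A,C; methods=hash,nl_idx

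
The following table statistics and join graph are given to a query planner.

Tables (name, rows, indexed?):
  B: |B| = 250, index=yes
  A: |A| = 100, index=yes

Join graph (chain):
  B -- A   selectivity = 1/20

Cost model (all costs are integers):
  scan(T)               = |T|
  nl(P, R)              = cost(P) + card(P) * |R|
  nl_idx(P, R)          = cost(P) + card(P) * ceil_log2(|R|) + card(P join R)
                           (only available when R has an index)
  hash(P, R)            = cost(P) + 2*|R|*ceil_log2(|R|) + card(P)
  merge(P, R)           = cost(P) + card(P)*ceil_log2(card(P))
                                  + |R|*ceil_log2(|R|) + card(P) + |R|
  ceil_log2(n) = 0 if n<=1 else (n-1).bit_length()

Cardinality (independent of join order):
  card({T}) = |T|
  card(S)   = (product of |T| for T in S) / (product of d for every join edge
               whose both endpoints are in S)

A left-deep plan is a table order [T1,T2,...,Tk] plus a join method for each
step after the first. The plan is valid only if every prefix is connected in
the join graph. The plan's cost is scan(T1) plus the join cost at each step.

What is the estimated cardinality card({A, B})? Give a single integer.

1250

Tables in S: A(100), B(250)
Edges inside S: B-A(d=20)
numerator = 100 * 250 = 25000
denominator = 20 = 20
card(S) = 25000 / 20 = 1250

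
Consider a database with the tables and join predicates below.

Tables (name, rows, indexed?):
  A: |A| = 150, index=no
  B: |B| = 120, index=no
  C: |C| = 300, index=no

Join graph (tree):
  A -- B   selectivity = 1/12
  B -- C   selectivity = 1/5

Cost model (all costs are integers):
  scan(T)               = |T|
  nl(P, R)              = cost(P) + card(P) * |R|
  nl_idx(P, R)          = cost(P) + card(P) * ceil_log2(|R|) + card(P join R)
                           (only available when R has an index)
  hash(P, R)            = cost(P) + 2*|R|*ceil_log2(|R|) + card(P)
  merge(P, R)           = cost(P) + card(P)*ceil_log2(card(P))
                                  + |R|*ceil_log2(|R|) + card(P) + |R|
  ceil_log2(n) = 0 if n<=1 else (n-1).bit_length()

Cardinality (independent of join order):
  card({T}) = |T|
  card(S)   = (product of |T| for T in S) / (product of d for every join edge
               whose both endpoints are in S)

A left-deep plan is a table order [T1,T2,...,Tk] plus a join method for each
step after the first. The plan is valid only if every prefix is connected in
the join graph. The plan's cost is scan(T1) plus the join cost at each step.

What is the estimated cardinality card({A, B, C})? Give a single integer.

Tables in S: A(150), B(120), C(300)
Edges inside S: A-B(d=12), B-C(d=5)
numerator = 150 * 120 * 300 = 5400000
denominator = 12 * 5 = 60
card(S) = 5400000 / 60 = 90000

90000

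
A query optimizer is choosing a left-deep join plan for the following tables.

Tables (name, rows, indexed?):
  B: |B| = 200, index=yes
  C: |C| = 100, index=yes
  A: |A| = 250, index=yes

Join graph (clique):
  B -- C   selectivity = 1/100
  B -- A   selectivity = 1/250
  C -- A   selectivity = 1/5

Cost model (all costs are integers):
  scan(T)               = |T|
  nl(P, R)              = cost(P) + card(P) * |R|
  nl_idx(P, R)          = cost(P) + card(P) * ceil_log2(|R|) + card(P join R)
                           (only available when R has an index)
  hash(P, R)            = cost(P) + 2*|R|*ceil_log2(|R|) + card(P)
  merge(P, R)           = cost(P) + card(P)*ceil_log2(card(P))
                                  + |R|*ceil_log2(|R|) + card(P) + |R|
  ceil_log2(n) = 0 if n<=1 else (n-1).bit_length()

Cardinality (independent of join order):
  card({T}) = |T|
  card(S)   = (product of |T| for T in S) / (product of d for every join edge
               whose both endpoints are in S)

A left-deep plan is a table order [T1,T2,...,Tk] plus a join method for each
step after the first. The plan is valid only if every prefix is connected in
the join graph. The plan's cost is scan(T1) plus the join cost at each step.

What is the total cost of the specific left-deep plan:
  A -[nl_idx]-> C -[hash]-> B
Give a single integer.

step 1: scan A: cost=250, card=250
step 2: join C via nl_idx
    card(P join C) = 250*100/(5) = 5000
    cost = 250 + 250*7 + 5000 = 7000
step 3: join B via hash
    card(P join B) = 5000*200/(100*250) = 40
    cost = 7000 + 2*200*8 + 5000 = 15200

15200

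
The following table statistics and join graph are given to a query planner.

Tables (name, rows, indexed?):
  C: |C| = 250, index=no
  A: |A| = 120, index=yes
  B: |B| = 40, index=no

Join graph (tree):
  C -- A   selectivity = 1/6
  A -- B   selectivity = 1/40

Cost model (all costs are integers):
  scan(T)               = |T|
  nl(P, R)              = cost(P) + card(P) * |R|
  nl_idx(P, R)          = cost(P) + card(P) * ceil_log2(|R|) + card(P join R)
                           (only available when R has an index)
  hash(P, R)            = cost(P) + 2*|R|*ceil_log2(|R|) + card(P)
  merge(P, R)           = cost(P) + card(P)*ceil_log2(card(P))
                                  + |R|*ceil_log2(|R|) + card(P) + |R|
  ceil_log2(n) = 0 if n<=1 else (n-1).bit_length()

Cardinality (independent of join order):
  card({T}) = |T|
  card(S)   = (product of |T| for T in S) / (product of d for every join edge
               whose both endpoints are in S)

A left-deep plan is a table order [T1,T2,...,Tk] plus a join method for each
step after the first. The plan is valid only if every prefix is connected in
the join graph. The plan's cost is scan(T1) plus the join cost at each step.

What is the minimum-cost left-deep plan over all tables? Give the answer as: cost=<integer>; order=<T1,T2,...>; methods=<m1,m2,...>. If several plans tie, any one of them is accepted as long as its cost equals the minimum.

cost=3650; order=B,A,C; methods=nl_idx,merge

Selinger DP (subsets sized 1..n):
  {C}: scan cost=250, card=250
  {A}: scan cost=120, card=120
  {B}: scan cost=40, card=40
  {AC}: card=5000; try (A,hash)→2180, (C,merge)→3330, (A,merge)→3460, (C,hash)→4240, (A,nl_idx)→7000, (C,nl)→30120 …(+1); best=2180 via (A,hash)
  {AB}: card=120; try (A,nl_idx)→440, (B,hash)→720, (A,merge)→1280, (B,merge)→1360, (A,hash)→1760, (A,nl)→4840 …(+1); best=440 via (A,nl_idx)
  {ABC}: card=5000; try (C,merge)→3650, (C,hash)→4560, (B,hash)→7660, (C,nl)→30440, (B,merge)→72460, (B,nl)→202180; best=3650 via (C,merge)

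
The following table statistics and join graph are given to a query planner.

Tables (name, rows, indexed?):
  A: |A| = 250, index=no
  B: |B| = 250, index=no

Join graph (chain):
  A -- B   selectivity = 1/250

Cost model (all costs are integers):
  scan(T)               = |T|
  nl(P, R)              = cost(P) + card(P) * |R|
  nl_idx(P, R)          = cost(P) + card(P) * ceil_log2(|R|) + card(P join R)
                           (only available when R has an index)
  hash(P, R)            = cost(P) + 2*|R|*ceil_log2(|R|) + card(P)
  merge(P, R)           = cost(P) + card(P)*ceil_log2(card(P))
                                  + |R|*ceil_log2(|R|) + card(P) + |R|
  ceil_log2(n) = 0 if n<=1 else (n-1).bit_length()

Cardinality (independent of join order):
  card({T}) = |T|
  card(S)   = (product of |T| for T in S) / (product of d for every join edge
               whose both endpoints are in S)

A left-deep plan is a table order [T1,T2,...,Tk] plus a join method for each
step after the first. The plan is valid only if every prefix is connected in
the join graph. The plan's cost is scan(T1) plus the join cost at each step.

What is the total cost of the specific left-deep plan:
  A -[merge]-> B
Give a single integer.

4750

step 1: scan A: cost=250, card=250
step 2: join B via merge
    card(P join B) = 250*250/(250) = 250
    cost = 250 + 250*8 + 250*8 + 250 + 250 = 4750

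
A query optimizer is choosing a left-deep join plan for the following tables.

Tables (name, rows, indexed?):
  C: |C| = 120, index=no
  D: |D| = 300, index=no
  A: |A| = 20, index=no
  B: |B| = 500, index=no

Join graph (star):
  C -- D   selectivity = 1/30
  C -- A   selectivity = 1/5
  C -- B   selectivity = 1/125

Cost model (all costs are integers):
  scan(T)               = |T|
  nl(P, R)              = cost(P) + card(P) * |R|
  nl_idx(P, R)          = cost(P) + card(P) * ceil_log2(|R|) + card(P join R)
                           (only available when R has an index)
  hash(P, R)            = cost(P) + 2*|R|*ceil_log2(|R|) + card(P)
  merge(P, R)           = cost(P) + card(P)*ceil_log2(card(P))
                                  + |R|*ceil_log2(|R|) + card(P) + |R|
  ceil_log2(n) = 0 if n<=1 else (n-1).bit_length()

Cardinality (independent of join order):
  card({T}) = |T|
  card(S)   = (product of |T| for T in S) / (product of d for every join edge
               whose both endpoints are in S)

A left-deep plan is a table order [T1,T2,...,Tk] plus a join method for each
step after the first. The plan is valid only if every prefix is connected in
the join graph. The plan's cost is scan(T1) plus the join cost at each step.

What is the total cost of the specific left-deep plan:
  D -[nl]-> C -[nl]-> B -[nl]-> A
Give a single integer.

step 1: scan D: cost=300, card=300
step 2: join C via nl
    card(P join C) = 300*120/(30) = 1200
    cost = 300 + 300*120 = 36300
step 3: join B via nl
    card(P join B) = 1200*500/(125) = 4800
    cost = 36300 + 1200*500 = 636300
step 4: join A via nl
    card(P join A) = 4800*20/(5) = 19200
    cost = 636300 + 4800*20 = 732300

732300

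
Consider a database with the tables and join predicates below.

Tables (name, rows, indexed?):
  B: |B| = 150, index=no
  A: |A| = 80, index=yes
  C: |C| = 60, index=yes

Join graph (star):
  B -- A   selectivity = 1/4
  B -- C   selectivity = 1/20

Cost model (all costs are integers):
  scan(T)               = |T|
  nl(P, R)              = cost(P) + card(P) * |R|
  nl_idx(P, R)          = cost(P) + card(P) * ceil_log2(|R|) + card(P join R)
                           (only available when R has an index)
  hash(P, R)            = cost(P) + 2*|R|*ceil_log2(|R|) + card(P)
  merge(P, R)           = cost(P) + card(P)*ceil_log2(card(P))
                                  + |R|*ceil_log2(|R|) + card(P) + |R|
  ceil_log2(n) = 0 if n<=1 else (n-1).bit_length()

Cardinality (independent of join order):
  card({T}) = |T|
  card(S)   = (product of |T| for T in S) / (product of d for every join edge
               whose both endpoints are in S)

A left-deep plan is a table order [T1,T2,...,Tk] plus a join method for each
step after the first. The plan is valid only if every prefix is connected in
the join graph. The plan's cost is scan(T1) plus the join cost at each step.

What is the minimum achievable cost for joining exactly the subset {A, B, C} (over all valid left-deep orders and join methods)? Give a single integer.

Selinger DP over subsets of {A,B,C}:
  {B}: scan cost=150, card=150
  {A}: scan cost=80, card=80
  {C}: scan cost=60, card=60
  {AB}: card=3000; try (A,hash)→1420, (B,merge)→2070, (A,merge)→2140, (B,hash)→2560, (A,nl_idx)→4200, (B,nl)→12080 …(+1); best=1420 via (A,hash)
  {BC}: card=450; try (C,hash)→1020, (C,nl_idx)→1500, (B,merge)→1830, (C,merge)→1920, (B,hash)→2520, (B,nl)→9060 …(+1); best=1020 via (C,hash)
  {ABC}: card=9000; try (A,hash)→2590, (C,hash)→5140, (A,merge)→6160, (A,nl_idx)→13170, (C,nl_idx)→28420, (A,nl)→37020 …(+2); best=2590 via (A,hash)

2590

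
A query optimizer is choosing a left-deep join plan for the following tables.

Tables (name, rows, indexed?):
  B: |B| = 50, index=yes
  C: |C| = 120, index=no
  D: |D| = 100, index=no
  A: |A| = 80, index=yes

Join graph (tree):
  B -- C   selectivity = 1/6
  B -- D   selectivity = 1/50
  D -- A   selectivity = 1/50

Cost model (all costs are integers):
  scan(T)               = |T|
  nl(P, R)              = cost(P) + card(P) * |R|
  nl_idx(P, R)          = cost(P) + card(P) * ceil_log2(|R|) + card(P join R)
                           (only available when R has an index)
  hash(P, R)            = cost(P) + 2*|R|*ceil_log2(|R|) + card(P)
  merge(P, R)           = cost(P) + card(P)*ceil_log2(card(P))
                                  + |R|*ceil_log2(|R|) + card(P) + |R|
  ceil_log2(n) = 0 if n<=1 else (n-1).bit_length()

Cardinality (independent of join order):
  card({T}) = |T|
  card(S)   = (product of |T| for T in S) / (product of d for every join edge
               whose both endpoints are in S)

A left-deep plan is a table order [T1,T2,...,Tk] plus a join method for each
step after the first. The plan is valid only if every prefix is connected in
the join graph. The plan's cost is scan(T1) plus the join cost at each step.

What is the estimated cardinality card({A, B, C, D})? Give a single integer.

Tables in S: A(80), B(50), C(120), D(100)
Edges inside S: B-C(d=6), B-D(d=50), D-A(d=50)
numerator = 80 * 50 * 120 * 100 = 48000000
denominator = 6 * 50 * 50 = 15000
card(S) = 48000000 / 15000 = 3200

3200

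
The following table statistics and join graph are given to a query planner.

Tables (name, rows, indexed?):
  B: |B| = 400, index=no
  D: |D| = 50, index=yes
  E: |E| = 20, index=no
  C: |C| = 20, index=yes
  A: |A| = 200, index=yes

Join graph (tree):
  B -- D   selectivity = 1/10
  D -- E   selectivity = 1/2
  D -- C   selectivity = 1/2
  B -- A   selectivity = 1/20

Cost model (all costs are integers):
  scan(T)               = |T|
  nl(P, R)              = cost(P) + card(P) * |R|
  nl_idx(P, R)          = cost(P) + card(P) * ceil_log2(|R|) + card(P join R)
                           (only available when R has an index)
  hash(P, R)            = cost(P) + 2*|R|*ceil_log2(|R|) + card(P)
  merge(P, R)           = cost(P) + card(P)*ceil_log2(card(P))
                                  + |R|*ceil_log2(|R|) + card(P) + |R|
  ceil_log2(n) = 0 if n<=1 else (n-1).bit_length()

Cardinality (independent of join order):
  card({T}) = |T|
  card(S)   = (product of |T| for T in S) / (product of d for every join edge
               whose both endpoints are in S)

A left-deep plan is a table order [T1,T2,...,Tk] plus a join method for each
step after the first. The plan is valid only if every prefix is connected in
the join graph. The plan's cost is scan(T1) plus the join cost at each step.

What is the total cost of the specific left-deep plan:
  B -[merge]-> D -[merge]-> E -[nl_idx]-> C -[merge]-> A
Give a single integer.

step 1: scan B: cost=400, card=400
step 2: join D via merge
    card(P join D) = 400*50/(10) = 2000
    cost = 400 + 400*9 + 50*6 + 400 + 50 = 4750
step 3: join E via merge
    card(P join E) = 2000*20/(2) = 20000
    cost = 4750 + 2000*11 + 20*5 + 2000 + 20 = 28870
step 4: join C via nl_idx
    card(P join C) = 20000*20/(2) = 200000
    cost = 28870 + 20000*5 + 200000 = 328870
step 5: join A via merge
    card(P join A) = 200000*200/(20) = 2000000
    cost = 328870 + 200000*18 + 200*8 + 200000 + 200 = 4130670

4130670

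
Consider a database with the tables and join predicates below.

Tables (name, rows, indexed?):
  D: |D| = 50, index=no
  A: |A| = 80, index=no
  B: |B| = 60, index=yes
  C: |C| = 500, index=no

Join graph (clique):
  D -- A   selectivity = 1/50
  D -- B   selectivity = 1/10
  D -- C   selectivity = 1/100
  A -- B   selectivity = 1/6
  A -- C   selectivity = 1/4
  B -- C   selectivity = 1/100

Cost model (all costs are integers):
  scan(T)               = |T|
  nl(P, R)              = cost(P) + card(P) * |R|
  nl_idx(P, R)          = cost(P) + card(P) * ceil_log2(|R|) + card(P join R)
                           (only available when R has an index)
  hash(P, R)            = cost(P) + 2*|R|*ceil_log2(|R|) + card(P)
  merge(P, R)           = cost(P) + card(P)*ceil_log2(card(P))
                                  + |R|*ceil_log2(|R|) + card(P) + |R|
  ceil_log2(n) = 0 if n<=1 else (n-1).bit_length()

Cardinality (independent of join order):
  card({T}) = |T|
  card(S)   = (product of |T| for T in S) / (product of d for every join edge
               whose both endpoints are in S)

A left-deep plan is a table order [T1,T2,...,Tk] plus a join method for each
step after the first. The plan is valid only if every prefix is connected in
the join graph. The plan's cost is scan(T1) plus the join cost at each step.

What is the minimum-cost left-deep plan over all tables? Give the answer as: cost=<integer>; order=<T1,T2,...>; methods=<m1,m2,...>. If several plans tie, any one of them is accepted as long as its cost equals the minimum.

Selinger DP (subsets sized 1..n):
  {D}: scan cost=50, card=50
  {A}: scan cost=80, card=80
  {B}: scan cost=60, card=60
  {C}: scan cost=500, card=500
  {AD}: card=80; try (D,hash)→760, (A,merge)→1040, (D,merge)→1070, (A,hash)→1220, (A,nl)→4050, (D,nl)→4080; best=760 via (D,hash)
  {BD}: card=300; try (B,nl_idx)→650, (D,hash)→720, (B,hash)→820, (B,merge)→820, (D,merge)→830, (B,nl)→3050 …(+1); best=650 via (B,nl_idx)
  {CD}: card=250; try (D,hash)→1600, (C,merge)→5400, (D,merge)→5850, (C,hash)→9100, (C,nl)→25050, (D,nl)→25500; best=1600 via (D,hash)
  {AB}: card=800; try (B,hash)→880, (A,merge)→1120, (B,merge)→1140, (A,hash)→1240, (B,nl_idx)→1360, (A,nl)→4860 …(+1); best=880 via (B,hash)
  {AC}: card=10000; try (A,hash)→2120, (C,merge)→5720, (A,merge)→6140, (C,hash)→9160, (C,nl)→40080, (A,nl)→40500; best=2120 via (A,hash)
  {BC}: card=300; try (B,hash)→1720, (B,nl_idx)→3800, (C,merge)→5480, (B,merge)→5920, (C,hash)→9120, (C,nl)→30060 …(+1); best=1720 via (B,hash)
  {ABD}: card=80; try (B,nl_idx)→1320, (B,hash)→1560, (B,merge)→1820, (A,hash)→2070, (D,hash)→2280, (A,merge)→4290 …(+4); best=1320 via (B,nl_idx)
  {ACD}: card=100; try (A,hash)→2970, (A,merge)→4490, (C,merge)→6400, (C,hash)→9840, (D,hash)→12720, (A,nl)→21600 …(+3); best=2970 via (A,hash)
  {BCD}: card=15; try (B,hash)→2570, (D,hash)→2620, (B,nl_idx)→3115, (B,merge)→4270, (D,merge)→5070, (C,merge)→8650 …(+4); best=2570 via (B,hash)
  {ABC}: card=1000; try (A,hash)→3140, (A,merge)→5360, (C,hash)→10680, (B,hash)→12840, (C,merge)→14680, (A,nl)→25720 …(+4); best=3140 via (A,hash)
  {ABCD}: card=1; try (A,merge)→3285, (B,nl_idx)→3571, (A,hash)→3705, (A,nl)→3770, (B,hash)→3790, (B,merge)→4190 …(+7); best=3285 via (A,merge)

cost=3285; order=C,D,B,A; methods=hash,hash,merge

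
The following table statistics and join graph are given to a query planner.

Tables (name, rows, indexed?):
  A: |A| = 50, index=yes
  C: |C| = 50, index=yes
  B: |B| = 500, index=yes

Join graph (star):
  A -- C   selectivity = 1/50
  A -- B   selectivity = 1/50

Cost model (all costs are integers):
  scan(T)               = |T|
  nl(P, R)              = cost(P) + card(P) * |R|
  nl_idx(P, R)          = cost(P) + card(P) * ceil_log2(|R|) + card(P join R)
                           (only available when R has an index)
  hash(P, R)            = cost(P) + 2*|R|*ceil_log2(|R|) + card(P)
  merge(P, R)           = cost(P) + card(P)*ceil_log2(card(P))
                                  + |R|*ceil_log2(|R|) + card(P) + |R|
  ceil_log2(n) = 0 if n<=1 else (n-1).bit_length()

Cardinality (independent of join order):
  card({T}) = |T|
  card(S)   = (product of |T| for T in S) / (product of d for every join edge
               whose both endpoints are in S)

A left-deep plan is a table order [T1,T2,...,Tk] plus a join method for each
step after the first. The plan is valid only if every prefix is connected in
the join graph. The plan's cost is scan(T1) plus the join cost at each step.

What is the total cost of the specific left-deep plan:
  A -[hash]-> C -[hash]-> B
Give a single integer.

step 1: scan A: cost=50, card=50
step 2: join C via hash
    card(P join C) = 50*50/(50) = 50
    cost = 50 + 2*50*6 + 50 = 700
step 3: join B via hash
    card(P join B) = 50*500/(50) = 500
    cost = 700 + 2*500*9 + 50 = 9750

9750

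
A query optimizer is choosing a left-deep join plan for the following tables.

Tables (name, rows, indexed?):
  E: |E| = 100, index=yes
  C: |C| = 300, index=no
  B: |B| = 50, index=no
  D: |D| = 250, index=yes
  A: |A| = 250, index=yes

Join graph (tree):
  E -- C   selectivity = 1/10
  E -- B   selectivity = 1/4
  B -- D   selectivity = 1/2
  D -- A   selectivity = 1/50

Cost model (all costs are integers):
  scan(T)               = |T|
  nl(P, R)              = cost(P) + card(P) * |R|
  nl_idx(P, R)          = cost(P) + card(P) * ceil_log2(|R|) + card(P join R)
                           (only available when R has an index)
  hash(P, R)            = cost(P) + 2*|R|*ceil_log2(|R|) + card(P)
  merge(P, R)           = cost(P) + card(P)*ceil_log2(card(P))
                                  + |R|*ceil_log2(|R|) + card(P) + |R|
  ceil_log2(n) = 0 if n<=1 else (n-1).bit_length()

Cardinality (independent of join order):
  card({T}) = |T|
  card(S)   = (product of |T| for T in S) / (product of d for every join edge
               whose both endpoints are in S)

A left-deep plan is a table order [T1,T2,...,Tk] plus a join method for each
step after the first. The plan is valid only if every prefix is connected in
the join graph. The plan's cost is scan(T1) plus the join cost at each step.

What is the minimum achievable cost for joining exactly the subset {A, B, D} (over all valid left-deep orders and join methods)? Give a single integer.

Selinger DP over subsets of {A,B,D}:
  {B}: scan cost=50, card=50
  {D}: scan cost=250, card=250
  {A}: scan cost=250, card=250
  {BD}: card=6250; try (B,hash)→1100, (D,merge)→2650, (B,merge)→2850, (D,hash)→4100, (D,nl_idx)→6700, (D,nl)→12550 …(+1); best=1100 via (B,hash)
  {AD}: card=1250; try (D,nl_idx)→3500, (A,nl_idx)→3500, (D,hash)→4500, (A,hash)→4500, (D,merge)→4750, (A,merge)→4750 …(+2); best=3500 via (D,nl_idx)
  {ABD}: card=31250; try (B,hash)→5350, (A,hash)→11350, (B,merge)→18850, (B,nl)→66000, (A,nl_idx)→82350, (A,merge)→90850 …(+1); best=5350 via (B,hash)

5350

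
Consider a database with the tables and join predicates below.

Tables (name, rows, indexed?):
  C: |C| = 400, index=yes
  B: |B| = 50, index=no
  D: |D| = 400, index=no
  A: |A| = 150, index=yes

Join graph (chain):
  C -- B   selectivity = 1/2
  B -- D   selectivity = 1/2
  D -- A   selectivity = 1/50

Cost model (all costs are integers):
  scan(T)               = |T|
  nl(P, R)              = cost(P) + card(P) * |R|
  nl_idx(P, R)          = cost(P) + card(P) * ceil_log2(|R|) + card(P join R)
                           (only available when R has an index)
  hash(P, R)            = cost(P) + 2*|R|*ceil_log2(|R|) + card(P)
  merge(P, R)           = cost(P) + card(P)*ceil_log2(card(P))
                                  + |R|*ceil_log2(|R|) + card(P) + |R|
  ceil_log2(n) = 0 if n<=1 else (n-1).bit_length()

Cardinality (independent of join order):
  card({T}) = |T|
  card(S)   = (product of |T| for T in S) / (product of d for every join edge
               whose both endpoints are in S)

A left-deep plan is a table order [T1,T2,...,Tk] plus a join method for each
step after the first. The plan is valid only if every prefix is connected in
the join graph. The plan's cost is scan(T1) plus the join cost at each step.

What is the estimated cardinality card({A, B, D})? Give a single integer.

30000

Tables in S: A(150), B(50), D(400)
Edges inside S: B-D(d=2), D-A(d=50)
numerator = 150 * 50 * 400 = 3000000
denominator = 2 * 50 = 100
card(S) = 3000000 / 100 = 30000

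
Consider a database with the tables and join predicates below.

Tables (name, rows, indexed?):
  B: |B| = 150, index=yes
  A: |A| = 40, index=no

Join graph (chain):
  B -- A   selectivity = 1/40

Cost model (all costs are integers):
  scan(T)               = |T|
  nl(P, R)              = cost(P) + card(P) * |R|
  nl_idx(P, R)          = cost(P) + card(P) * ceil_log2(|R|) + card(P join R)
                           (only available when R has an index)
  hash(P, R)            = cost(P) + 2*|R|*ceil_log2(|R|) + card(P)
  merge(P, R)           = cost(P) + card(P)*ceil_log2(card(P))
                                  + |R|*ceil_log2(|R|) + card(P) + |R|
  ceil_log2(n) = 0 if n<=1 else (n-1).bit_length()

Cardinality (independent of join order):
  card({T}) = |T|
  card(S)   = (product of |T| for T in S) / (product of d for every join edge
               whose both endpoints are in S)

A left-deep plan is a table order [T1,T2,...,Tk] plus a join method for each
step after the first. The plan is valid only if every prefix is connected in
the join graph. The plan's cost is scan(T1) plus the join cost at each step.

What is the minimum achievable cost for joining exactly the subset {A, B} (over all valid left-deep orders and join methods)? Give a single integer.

Selinger DP over subsets of {A,B}:
  {B}: scan cost=150, card=150
  {A}: scan cost=40, card=40
  {AB}: card=150; try (B,nl_idx)→510, (A,hash)→780, (B,merge)→1670, (A,merge)→1780, (B,hash)→2480, (B,nl)→6040 …(+1); best=510 via (B,nl_idx)

510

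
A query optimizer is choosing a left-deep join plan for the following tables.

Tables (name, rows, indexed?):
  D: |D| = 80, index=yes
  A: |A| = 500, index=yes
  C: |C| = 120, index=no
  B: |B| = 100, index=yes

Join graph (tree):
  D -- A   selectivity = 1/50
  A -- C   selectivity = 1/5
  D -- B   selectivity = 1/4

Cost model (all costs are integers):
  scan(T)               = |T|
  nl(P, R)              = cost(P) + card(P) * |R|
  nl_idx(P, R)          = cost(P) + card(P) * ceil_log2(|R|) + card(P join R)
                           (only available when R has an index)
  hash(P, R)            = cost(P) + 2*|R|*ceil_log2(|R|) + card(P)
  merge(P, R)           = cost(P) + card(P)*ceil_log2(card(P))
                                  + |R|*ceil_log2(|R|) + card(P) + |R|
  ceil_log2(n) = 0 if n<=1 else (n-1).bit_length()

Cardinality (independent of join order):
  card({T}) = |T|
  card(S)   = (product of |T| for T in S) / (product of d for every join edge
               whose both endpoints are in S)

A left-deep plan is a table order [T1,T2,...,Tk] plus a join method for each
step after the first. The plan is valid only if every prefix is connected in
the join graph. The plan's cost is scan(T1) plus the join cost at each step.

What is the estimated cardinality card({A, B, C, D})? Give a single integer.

Tables in S: A(500), B(100), C(120), D(80)
Edges inside S: D-A(d=50), A-C(d=5), D-B(d=4)
numerator = 500 * 100 * 120 * 80 = 480000000
denominator = 50 * 5 * 4 = 1000
card(S) = 480000000 / 1000 = 480000

480000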